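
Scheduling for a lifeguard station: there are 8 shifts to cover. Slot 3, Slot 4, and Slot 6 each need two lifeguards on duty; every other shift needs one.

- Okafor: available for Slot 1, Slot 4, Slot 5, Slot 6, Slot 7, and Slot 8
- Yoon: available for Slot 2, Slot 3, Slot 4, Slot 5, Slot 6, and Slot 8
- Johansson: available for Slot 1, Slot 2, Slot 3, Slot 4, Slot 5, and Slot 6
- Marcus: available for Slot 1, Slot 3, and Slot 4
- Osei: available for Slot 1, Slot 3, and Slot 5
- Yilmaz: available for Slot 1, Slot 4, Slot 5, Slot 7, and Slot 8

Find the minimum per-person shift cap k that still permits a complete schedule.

2

With 6 lifeguards and 11 worker-slots to fill, someone must work at least ⌈11/6⌉ = 2 shifts, so k ≥ 2.
k = 2 works: Slot 1→Johansson, Slot 2→Yoon, Slot 3→Marcus+Osei, Slot 4→Marcus+Yilmaz, Slot 5→Johansson, Slot 6→Okafor+Yoon, Slot 7→Okafor, Slot 8→Yilmaz.
Loads: Okafor 2, Yoon 2, Johansson 2, Marcus 2, Osei 1, Yilmaz 2 — all ≤ 2.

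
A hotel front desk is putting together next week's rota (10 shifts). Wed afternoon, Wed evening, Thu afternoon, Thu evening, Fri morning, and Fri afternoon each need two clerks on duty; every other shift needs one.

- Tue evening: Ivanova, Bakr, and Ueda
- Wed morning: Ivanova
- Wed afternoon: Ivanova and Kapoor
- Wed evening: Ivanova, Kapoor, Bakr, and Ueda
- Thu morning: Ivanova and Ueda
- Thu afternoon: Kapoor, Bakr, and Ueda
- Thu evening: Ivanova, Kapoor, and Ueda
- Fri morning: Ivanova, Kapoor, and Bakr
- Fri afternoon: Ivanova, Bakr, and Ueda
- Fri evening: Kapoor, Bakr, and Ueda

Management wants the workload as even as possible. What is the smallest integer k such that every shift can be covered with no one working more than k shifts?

With 4 clerks and 16 worker-slots to fill, someone must work at least ⌈16/4⌉ = 4 shifts, so k ≥ 4.
k = 4 works: Tue evening→Ivanova, Wed morning→Ivanova, Wed afternoon→Ivanova+Kapoor, Wed evening→Bakr+Ueda, Thu morning→Ivanova, Thu afternoon→Kapoor+Bakr, Thu evening→Kapoor+Ueda, Fri morning→Kapoor+Bakr, Fri afternoon→Bakr+Ueda, Fri evening→Ueda.
Loads: Ivanova 4, Kapoor 4, Bakr 4, Ueda 4 — all ≤ 4.

4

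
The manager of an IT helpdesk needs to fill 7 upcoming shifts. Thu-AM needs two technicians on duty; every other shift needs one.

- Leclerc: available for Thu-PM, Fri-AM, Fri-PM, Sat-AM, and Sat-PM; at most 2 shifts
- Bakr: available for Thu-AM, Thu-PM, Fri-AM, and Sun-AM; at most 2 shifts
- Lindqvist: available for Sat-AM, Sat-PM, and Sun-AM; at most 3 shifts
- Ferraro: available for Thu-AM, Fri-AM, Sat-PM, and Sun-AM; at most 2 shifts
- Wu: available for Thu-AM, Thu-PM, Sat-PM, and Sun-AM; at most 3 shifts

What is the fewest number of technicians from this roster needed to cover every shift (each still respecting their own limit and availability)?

4

8 slots to fill and no one can take more than 3, so at least ⌈8/3⌉ = 3 technicians are needed.
No set of 3 technicians can cover every shift (each such set leaves at least one shift with no one available or exceeds a cap).
Leclerc, Bakr, Lindqvist, and Ferraro alone can cover everything: Thu-AM→Bakr+Ferraro, Thu-PM→Leclerc, Fri-AM→Bakr, Fri-PM→Leclerc, Sat-AM→Lindqvist, Sat-PM→Lindqvist, Sun-AM→Lindqvist.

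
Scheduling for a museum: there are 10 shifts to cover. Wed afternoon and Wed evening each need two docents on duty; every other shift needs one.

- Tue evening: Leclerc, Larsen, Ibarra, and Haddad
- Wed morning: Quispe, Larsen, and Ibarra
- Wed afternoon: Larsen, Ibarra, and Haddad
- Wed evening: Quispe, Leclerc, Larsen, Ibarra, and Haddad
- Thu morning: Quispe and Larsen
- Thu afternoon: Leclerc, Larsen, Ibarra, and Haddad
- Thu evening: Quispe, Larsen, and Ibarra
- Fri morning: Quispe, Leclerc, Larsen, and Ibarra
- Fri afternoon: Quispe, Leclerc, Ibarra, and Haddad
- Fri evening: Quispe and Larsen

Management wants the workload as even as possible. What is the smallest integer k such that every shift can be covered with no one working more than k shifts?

With 5 docents and 12 worker-slots to fill, someone must work at least ⌈12/5⌉ = 3 shifts, so k ≥ 3.
k = 3 works: Tue evening→Leclerc, Wed morning→Quispe, Wed afternoon→Larsen+Ibarra, Wed evening→Larsen+Ibarra, Thu morning→Quispe, Thu afternoon→Leclerc, Thu evening→Larsen, Fri morning→Leclerc, Fri afternoon→Ibarra, Fri evening→Quispe.
Loads: Quispe 3, Leclerc 3, Larsen 3, Ibarra 3, Haddad 0 — all ≤ 3.

3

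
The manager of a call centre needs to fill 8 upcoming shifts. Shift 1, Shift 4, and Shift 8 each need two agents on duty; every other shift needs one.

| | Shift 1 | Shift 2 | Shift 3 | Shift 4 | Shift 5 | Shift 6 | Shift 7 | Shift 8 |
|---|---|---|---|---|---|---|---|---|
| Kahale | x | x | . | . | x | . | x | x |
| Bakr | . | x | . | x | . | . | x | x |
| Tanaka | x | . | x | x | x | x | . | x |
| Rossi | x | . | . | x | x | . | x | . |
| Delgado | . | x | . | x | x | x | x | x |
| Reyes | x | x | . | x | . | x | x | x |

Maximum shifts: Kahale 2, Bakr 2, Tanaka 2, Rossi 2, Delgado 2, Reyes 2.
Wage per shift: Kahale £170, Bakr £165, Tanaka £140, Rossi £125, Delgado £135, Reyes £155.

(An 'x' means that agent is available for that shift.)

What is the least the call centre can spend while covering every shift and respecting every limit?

£1610

Shift 3 can only be covered by Tanaka, so that assignment is forced.
Picking the cheapest available agent for each shift independently would cost £1460, but that ignores the shift limits.
An optimal schedule: Shift 1→Tanaka+Reyes, Shift 2→Delgado, Shift 3→Tanaka, Shift 4→Reyes+Bakr, Shift 5→Rossi, Shift 6→Delgado, Shift 7→Rossi, Shift 8→Bakr+Kahale.
Total: 140 + 155 + 135 + 140 + 155 + 165 + 125 + 135 + 125 + 165 + 170 = £1610.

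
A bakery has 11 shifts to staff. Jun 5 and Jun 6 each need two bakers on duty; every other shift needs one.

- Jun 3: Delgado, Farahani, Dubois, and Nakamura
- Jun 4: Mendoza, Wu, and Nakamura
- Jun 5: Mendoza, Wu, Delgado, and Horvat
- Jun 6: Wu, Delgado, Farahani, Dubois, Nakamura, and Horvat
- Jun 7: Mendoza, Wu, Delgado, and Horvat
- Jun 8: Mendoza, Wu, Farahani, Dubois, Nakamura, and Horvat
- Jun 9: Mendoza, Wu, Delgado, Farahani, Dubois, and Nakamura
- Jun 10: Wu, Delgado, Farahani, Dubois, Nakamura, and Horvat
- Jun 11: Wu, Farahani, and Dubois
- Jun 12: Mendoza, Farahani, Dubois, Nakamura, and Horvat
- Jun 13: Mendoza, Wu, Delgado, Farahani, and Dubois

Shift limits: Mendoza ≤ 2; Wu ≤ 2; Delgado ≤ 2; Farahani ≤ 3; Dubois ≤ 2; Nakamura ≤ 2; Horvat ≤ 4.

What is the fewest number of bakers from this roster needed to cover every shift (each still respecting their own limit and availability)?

13 slots to fill and no one can take more than 4, so at least ⌈13/4⌉ = 4 bakers are needed.
Any 4 bakers together have capacity at most 4+3+2+2 = 11 < 13 slots, so 4 can never suffice.
Mendoza, Wu, Delgado, Farahani, and Horvat alone can cover everything: Jun 3→Delgado, Jun 4→Mendoza, Jun 5→Delgado+Horvat, Jun 6→Farahani+Horvat, Jun 7→Wu, Jun 8→Horvat, Jun 9→Farahani, Jun 10→Horvat, Jun 11→Wu, Jun 12→Mendoza, Jun 13→Farahani.

5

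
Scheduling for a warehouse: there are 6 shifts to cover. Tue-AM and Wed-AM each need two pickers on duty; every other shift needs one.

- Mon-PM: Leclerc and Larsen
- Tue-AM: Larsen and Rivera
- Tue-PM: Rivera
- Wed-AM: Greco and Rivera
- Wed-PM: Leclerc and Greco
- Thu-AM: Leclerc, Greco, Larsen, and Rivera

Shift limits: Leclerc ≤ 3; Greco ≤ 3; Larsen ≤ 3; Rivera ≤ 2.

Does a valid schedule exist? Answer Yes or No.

Total capacity is 11 and 8 slots are needed, so capacity alone doesn't rule it out.
Shifts {Tue-AM, Tue-PM, Wed-AM} need 5 worker-slots in total, but the pickers available for any of those shifts (Greco, Larsen, and Rivera) can supply at most 4 among them. So no valid schedule exists.

No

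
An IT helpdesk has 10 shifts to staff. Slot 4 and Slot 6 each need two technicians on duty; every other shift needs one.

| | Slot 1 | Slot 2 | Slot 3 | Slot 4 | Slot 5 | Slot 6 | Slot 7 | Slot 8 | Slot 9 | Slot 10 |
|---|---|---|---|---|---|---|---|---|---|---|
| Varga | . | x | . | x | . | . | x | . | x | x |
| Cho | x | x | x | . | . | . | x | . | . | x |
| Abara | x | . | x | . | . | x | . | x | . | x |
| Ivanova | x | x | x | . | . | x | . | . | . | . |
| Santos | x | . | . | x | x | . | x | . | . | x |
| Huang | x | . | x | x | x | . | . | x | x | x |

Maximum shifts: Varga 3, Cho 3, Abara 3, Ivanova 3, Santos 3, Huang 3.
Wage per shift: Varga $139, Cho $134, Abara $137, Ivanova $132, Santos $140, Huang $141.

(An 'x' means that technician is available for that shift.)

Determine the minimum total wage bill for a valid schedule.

Slot 6 can only be covered by Abara and Ivanova, so that assignment is forced.
Picking the cheapest available technician for each shift independently would cost $1628, but that ignores the shift limits.
An optimal schedule: Slot 1→Cho, Slot 2→Ivanova, Slot 3→Ivanova, Slot 4→Varga+Santos, Slot 5→Santos, Slot 6→Ivanova+Abara, Slot 7→Cho, Slot 8→Abara, Slot 9→Varga, Slot 10→Cho.
Total: 134 + 132 + 132 + 139 + 140 + 140 + 132 + 137 + 134 + 137 + 139 + 134 = $1630.

$1630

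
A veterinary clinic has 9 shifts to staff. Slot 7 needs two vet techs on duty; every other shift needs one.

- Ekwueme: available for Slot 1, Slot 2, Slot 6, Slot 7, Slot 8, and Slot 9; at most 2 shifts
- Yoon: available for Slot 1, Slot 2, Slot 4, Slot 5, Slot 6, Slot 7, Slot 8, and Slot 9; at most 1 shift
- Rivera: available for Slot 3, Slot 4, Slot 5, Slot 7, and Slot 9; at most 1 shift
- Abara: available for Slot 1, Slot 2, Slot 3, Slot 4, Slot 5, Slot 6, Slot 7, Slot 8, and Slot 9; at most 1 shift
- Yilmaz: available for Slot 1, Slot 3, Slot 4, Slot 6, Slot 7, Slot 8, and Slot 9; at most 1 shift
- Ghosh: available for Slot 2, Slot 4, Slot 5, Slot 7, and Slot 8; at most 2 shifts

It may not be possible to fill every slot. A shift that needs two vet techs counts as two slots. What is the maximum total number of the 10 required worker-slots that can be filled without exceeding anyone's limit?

8

Total capacity across all vet techs is 2+1+1+1+1+2 = 8, and 10 slots are needed, so at most 8 can be filled.
An assignment achieving 8: Slot 1→Ekwueme, Slot 2→Ekwueme, Slot 3→Rivera, Slot 4→Yilmaz, Slot 5→Yoon, Slot 6→Abara, Slot 7→Ghosh, Slot 8→Ghosh.
Loads: Ekwueme 2/2, Yoon 1/1, Rivera 1/1, Abara 1/1, Yilmaz 1/1, Ghosh 2/2.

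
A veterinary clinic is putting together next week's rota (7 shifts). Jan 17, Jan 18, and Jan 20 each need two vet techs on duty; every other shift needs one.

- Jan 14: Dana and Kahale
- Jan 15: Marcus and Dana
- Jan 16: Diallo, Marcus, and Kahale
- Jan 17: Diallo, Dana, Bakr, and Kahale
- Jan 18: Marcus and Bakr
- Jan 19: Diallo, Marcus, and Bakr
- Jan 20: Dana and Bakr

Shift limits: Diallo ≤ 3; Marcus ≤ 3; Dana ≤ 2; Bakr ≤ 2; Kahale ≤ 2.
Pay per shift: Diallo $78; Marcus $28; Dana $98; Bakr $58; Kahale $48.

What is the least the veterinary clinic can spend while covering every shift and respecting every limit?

Jan 18 can only be covered by Marcus and Bakr, so that assignment is forced.
Jan 20 can only be covered by Dana and Bakr, so that assignment is forced.
Picking the cheapest available vet tech for each shift independently would cost $480, but that ignores the shift limits.
An optimal schedule: Jan 14→Kahale, Jan 15→Marcus, Jan 16→Marcus, Jan 17→Kahale+Diallo, Jan 18→Marcus+Bakr, Jan 19→Diallo, Jan 20→Bakr+Dana.
Total: 48 + 28 + 28 + 48 + 78 + 28 + 58 + 78 + 58 + 98 = $550.

$550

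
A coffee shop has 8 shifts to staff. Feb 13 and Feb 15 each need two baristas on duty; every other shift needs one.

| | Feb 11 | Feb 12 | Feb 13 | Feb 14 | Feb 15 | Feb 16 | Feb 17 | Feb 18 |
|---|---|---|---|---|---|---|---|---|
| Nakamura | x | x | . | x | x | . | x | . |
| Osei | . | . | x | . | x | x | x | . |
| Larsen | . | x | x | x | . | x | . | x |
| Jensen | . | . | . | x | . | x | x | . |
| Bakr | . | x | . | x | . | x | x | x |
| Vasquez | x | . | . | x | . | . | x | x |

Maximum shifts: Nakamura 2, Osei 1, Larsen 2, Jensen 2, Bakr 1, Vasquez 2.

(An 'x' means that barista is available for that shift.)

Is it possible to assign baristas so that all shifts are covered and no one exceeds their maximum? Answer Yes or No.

Total capacity is 10 and 10 slots are needed, so capacity alone doesn't rule it out.
Shifts {Feb 13, Feb 15} need 4 worker-slots in total, but the baristas available for any of those shifts (Nakamura, Osei, and Larsen) can supply at most 3 among them. So no valid schedule exists.

No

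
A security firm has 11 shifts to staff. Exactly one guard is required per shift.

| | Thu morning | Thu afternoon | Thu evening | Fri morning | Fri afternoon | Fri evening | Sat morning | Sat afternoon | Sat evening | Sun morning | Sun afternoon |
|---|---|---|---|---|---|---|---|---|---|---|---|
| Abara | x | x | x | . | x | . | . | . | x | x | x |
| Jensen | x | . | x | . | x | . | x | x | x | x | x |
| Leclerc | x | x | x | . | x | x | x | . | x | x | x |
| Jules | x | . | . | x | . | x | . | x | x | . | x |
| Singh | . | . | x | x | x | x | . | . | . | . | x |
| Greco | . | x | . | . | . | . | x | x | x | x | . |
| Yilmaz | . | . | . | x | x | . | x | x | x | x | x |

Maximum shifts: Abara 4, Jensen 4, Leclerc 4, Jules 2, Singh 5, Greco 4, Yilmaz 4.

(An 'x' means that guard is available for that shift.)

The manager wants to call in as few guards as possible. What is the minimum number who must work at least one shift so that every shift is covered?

11 slots to fill and no one can take more than 5, so at least ⌈11/5⌉ = 3 guards are needed.
Abara, Jensen, and Singh alone can cover everything: Thu morning→Abara, Thu afternoon→Abara, Thu evening→Jensen, Fri morning→Singh, Fri afternoon→Jensen, Fri evening→Singh, Sat morning→Jensen, Sat afternoon→Jensen, Sat evening→Abara, Sun morning→Abara, Sun afternoon→Singh.

3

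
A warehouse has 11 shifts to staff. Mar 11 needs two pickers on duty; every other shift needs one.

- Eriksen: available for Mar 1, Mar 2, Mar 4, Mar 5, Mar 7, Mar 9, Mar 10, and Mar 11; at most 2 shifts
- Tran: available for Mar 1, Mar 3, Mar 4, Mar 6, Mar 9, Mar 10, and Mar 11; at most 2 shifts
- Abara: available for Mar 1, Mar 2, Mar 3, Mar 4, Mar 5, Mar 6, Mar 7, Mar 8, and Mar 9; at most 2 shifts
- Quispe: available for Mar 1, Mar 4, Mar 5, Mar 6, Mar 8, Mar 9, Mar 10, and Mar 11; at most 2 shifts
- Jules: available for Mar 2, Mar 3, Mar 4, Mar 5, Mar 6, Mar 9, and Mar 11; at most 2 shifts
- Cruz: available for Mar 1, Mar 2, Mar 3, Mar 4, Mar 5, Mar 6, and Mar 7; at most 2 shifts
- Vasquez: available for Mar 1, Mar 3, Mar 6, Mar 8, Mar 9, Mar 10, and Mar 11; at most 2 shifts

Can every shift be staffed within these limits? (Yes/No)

One valid schedule: Mar 1→Quispe, Mar 2→Eriksen, Mar 3→Tran, Mar 4→Quispe, Mar 5→Abara, Mar 6→Jules, Mar 7→Eriksen, Mar 8→Abara, Mar 9→Vasquez, Mar 10→Tran, Mar 11→Jules+Vasquez.
Loads: Eriksen 2/2, Tran 2/2, Abara 2/2, Quispe 2/2, Jules 2/2, Cruz 0/2, Vasquez 2/2 — all within limits.

Yes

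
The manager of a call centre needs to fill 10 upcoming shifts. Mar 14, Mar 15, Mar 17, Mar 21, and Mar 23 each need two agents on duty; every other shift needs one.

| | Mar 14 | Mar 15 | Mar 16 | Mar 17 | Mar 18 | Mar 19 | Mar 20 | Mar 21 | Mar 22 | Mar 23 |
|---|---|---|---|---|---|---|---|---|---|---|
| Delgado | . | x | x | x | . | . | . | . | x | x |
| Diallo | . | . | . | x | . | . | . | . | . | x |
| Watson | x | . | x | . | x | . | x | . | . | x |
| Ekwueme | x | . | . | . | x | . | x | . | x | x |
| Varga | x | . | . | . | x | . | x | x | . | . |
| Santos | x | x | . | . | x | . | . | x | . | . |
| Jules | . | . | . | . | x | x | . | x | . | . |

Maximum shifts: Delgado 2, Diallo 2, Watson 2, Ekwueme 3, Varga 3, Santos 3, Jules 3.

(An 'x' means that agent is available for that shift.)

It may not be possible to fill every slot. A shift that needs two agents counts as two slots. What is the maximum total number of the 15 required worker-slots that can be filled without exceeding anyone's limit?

Total capacity across all agents is 2+2+2+3+3+3+3 = 18, and 15 slots are needed, so at most 15 can be filled.
An assignment achieving 15: Mar 14→Ekwueme+Varga, Mar 15→Delgado+Santos, Mar 16→Watson, Mar 17→Delgado+Diallo, Mar 18→Varga, Mar 19→Jules, Mar 20→Watson, Mar 21→Varga+Santos, Mar 22→Ekwueme, Mar 23→Diallo+Ekwueme.
Loads: Delgado 2/2, Diallo 2/2, Watson 2/2, Ekwueme 3/3, Varga 3/3, Santos 2/3, Jules 1/3.

15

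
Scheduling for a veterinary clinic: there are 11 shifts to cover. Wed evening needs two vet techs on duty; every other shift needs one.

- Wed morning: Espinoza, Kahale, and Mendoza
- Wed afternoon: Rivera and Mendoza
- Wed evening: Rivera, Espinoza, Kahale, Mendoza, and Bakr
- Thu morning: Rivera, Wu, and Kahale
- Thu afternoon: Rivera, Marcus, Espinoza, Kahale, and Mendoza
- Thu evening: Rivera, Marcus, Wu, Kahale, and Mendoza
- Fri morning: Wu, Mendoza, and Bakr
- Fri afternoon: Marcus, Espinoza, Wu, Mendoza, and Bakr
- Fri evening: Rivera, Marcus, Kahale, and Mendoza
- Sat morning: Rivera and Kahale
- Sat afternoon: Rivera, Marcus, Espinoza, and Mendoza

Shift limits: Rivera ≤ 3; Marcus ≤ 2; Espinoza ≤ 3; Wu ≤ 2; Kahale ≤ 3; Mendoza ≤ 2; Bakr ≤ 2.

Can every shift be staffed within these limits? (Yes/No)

One valid schedule: Wed morning→Espinoza, Wed afternoon→Rivera, Wed evening→Kahale+Mendoza, Thu morning→Rivera, Thu afternoon→Espinoza, Thu evening→Wu, Fri morning→Wu, Fri afternoon→Espinoza, Fri evening→Marcus, Sat morning→Rivera, Sat afternoon→Marcus.
Loads: Rivera 3/3, Marcus 2/2, Espinoza 3/3, Wu 2/2, Kahale 1/3, Mendoza 1/2, Bakr 0/2 — all within limits.

Yes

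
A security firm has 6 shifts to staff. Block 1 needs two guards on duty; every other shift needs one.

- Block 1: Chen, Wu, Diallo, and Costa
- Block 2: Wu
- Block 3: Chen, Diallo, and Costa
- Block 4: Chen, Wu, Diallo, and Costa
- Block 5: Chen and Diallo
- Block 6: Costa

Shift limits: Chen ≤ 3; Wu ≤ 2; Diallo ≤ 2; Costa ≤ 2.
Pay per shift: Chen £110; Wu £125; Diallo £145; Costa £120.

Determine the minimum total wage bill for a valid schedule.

£820

Block 2 can only be covered by Wu, so that assignment is forced.
Block 6 can only be covered by Costa, so that assignment is forced.
Picking the cheapest available guard for each shift independently would cost £805, but that ignores the shift limits.
An optimal schedule: Block 1→Costa+Wu, Block 2→Wu, Block 3→Chen, Block 4→Chen, Block 5→Chen, Block 6→Costa.
Total: 120 + 125 + 125 + 110 + 110 + 110 + 120 = £820.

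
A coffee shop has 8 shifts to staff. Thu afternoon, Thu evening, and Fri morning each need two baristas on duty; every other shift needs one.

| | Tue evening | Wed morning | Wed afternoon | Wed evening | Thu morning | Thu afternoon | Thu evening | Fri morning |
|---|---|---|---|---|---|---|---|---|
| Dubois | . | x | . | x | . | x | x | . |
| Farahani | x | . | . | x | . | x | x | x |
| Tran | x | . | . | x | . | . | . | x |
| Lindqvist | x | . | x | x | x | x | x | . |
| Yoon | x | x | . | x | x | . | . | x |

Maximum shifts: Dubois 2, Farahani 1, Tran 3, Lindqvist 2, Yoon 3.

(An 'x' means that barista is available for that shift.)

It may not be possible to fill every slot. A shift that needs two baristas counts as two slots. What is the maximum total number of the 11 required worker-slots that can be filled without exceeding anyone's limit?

11

Total capacity across all baristas is 2+1+3+2+3 = 11, and 11 slots are needed, so at most 11 can be filled.
An assignment achieving 11: Tue evening→Tran, Wed morning→Yoon, Wed afternoon→Lindqvist, Wed evening→Tran, Thu morning→Yoon, Thu afternoon→Dubois+Farahani, Thu evening→Dubois+Lindqvist, Fri morning→Tran+Yoon.
Loads: Dubois 2/2, Farahani 1/1, Tran 3/3, Lindqvist 2/2, Yoon 3/3.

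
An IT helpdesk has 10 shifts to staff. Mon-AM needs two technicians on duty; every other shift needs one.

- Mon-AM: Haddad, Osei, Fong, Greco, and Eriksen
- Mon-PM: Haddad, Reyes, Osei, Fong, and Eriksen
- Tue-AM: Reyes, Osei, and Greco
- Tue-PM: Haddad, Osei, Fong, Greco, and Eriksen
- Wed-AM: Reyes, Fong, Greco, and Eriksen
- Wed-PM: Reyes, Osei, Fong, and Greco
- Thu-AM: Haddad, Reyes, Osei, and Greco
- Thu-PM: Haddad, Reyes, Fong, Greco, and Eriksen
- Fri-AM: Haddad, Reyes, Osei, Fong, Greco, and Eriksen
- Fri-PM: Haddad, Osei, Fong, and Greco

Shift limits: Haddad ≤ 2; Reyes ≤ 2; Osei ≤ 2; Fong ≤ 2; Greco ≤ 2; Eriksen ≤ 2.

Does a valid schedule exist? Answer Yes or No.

Yes

One valid schedule: Mon-AM→Greco+Eriksen, Mon-PM→Osei, Tue-AM→Reyes, Tue-PM→Fong, Wed-AM→Reyes, Wed-PM→Osei, Thu-AM→Haddad, Thu-PM→Fong, Fri-AM→Greco, Fri-PM→Haddad.
Loads: Haddad 2/2, Reyes 2/2, Osei 2/2, Fong 2/2, Greco 2/2, Eriksen 1/2 — all within limits.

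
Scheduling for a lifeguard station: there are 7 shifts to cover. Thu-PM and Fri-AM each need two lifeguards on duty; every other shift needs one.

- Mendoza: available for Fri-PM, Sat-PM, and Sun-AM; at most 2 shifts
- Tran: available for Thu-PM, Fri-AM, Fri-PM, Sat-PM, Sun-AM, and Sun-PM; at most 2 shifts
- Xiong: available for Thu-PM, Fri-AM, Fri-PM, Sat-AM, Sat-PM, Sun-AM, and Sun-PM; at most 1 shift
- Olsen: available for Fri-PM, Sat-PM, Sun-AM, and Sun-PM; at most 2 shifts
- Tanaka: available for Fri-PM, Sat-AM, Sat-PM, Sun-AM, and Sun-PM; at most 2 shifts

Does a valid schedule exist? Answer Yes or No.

Total capacity is 9 and 9 slots are needed, so capacity alone doesn't rule it out.
Shifts {Thu-PM, Fri-AM} need 4 worker-slots in total, but the lifeguards available for any of those shifts (Tran and Xiong) can supply at most 3 among them. So no valid schedule exists.

No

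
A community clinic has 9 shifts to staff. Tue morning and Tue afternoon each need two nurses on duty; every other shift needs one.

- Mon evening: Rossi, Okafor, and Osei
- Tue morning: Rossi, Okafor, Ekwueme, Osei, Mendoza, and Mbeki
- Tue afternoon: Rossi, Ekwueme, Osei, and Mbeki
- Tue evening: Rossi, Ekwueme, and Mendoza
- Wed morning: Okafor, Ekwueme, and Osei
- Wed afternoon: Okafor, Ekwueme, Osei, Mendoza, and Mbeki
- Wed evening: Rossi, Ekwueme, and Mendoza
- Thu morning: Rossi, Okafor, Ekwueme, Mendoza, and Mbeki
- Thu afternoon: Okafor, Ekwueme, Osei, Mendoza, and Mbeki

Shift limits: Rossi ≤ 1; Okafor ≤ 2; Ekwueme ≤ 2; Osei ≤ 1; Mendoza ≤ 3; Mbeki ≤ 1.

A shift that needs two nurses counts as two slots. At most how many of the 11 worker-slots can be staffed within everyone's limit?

10

Total capacity across all nurses is 1+2+2+1+3+1 = 10, and 11 slots are needed, so at most 10 can be filled.
An assignment achieving 10: Mon evening→Rossi, Tue morning→Mendoza, Tue afternoon→Osei+Mbeki, Tue evening→Ekwueme, Wed morning→Okafor, Wed afternoon→Okafor, Wed evening→Ekwueme, Thu morning→Mendoza, Thu afternoon→Mendoza.
Loads: Rossi 1/1, Okafor 2/2, Ekwueme 2/2, Osei 1/1, Mendoza 3/3, Mbeki 1/1.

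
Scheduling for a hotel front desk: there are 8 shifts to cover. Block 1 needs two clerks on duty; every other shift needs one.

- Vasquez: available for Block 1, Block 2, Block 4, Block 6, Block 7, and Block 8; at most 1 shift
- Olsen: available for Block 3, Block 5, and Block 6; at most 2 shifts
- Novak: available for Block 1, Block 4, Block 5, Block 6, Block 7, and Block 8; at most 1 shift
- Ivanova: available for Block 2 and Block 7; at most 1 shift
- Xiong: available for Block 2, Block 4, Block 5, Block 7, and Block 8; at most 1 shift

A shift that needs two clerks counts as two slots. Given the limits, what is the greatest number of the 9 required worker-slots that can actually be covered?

Total capacity across all clerks is 1+2+1+1+1 = 6, and 9 slots are needed, so at most 6 can be filled.
An assignment achieving 6: Block 1→Vasquez+Novak, Block 2→Ivanova, Block 3→Olsen, Block 4→Xiong, Block 5→Olsen.
Loads: Vasquez 1/1, Olsen 2/2, Novak 1/1, Ivanova 1/1, Xiong 1/1.

6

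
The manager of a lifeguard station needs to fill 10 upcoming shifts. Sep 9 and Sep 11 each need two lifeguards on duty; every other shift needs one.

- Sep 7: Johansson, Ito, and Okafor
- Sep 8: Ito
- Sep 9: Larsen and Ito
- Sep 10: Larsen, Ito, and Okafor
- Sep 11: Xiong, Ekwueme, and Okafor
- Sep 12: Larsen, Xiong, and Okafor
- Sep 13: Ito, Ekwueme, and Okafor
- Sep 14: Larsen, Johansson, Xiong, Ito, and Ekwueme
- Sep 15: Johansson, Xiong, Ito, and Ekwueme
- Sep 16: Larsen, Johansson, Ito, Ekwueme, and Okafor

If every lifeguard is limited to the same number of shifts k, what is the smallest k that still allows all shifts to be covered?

With 6 lifeguards and 12 worker-slots to fill, someone must work at least ⌈12/6⌉ = 2 shifts, so k ≥ 2.
k = 2 works: Sep 7→Johansson, Sep 8→Ito, Sep 9→Larsen+Ito, Sep 10→Larsen, Sep 11→Xiong+Ekwueme, Sep 12→Xiong, Sep 13→Okafor, Sep 14→Ekwueme, Sep 15→Johansson, Sep 16→Okafor.
Loads: Larsen 2, Johansson 2, Xiong 2, Ito 2, Ekwueme 2, Okafor 2 — all ≤ 2.

2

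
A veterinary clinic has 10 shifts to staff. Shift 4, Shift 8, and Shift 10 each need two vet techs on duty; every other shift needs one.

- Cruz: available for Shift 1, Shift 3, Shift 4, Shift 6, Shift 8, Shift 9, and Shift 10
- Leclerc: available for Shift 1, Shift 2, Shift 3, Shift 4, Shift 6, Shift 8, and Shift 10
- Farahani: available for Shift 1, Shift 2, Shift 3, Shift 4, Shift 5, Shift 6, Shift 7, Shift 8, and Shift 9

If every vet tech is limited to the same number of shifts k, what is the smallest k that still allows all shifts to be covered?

5

With 3 vet techs and 13 worker-slots to fill, someone must work at least ⌈13/3⌉ = 5 shifts, so k ≥ 5.
k = 5 works: Shift 1→Cruz, Shift 2→Leclerc, Shift 3→Cruz, Shift 4→Cruz+Leclerc, Shift 5→Farahani, Shift 6→Leclerc, Shift 7→Farahani, Shift 8→Leclerc+Farahani, Shift 9→Cruz, Shift 10→Cruz+Leclerc.
Loads: Cruz 5, Leclerc 5, Farahani 3 — all ≤ 5.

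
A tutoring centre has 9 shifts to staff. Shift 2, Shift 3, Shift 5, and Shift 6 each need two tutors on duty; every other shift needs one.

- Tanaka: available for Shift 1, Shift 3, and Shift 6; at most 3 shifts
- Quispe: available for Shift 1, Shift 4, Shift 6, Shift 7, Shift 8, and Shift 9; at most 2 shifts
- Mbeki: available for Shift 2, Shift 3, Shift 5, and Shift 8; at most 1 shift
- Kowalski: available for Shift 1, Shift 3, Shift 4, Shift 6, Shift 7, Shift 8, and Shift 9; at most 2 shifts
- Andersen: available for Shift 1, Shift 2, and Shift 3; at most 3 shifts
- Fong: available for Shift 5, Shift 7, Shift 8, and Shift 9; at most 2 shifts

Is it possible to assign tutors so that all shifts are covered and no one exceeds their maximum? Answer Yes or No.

Total capacity is 13 and 13 slots are needed, so capacity alone doesn't rule it out.
Shifts {Shift 2, Shift 5} need 4 worker-slots in total, but the tutors available for any of those shifts (Mbeki, Andersen, and Fong) can supply at most 3 among them. So no valid schedule exists.

No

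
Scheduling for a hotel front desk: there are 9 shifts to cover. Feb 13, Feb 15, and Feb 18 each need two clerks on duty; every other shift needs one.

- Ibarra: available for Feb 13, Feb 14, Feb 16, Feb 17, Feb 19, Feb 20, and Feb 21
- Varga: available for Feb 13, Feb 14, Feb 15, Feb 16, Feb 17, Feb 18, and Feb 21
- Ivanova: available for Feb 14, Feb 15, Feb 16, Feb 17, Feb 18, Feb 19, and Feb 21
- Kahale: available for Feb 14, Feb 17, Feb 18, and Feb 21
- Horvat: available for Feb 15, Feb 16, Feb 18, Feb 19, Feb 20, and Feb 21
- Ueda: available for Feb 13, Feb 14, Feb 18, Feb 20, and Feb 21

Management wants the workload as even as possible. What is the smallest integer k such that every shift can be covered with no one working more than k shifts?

With 6 clerks and 12 worker-slots to fill, someone must work at least ⌈12/6⌉ = 2 shifts, so k ≥ 2.
k = 2 works: Feb 13→Ibarra+Varga, Feb 14→Kahale, Feb 15→Varga+Ivanova, Feb 16→Ivanova, Feb 17→Kahale, Feb 18→Horvat+Ueda, Feb 19→Ibarra, Feb 20→Horvat, Feb 21→Ueda.
Loads: Ibarra 2, Varga 2, Ivanova 2, Kahale 2, Horvat 2, Ueda 2 — all ≤ 2.

2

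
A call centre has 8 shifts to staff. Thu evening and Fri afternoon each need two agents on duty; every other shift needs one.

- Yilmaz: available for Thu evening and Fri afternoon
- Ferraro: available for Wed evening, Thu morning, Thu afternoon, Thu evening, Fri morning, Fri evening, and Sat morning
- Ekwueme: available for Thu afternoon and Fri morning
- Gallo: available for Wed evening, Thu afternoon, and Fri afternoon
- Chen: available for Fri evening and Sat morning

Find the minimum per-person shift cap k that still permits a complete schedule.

With 5 agents and 10 worker-slots to fill, someone must work at least ⌈10/5⌉ = 2 shifts, so k ≥ 2.
k = 2 works: Wed evening→Gallo, Thu morning→Ferraro, Thu afternoon→Ekwueme, Thu evening→Yilmaz+Ferraro, Fri morning→Ekwueme, Fri afternoon→Yilmaz+Gallo, Fri evening→Chen, Sat morning→Chen.
Loads: Yilmaz 2, Ferraro 2, Ekwueme 2, Gallo 2, Chen 2 — all ≤ 2.

2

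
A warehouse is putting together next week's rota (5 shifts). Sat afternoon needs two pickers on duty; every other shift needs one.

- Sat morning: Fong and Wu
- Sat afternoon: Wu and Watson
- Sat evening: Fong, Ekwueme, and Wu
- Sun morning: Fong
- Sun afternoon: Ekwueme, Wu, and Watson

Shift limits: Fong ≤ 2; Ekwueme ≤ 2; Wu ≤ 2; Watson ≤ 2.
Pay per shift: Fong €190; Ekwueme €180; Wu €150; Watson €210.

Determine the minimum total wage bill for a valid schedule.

Sat afternoon can only be covered by Wu and Watson, so that assignment is forced.
Sun morning can only be covered by Fong, so that assignment is forced.
Picking the cheapest available picker for each shift independently would cost €1000, but that ignores the shift limits.
An optimal schedule: Sat morning→Wu, Sat afternoon→Wu+Watson, Sat evening→Ekwueme, Sun morning→Fong, Sun afternoon→Ekwueme.
Total: 150 + 150 + 210 + 180 + 190 + 180 = €1060.

€1060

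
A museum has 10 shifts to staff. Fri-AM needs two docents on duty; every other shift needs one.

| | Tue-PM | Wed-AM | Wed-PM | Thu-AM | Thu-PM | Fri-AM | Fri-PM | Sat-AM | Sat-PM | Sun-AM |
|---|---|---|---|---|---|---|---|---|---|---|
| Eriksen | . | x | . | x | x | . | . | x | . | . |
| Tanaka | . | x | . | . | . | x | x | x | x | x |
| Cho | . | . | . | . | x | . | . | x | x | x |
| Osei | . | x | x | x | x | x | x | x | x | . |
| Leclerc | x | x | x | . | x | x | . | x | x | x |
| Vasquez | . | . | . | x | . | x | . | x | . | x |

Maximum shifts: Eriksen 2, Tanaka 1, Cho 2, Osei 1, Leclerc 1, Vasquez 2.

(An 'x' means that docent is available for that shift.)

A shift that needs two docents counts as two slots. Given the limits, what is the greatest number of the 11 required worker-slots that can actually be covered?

Total capacity across all docents is 2+1+2+1+1+2 = 9, and 11 slots are needed, so at most 9 can be filled.
An assignment achieving 9: Tue-PM→Leclerc, Wed-AM→Eriksen, Wed-PM→Osei, Thu-AM→Eriksen, Thu-PM→Cho, Fri-AM→Vasquez, Fri-PM→Tanaka, Sat-PM→Cho, Sun-AM→Vasquez.
Loads: Eriksen 2/2, Tanaka 1/1, Cho 2/2, Osei 1/1, Leclerc 1/1, Vasquez 2/2.

9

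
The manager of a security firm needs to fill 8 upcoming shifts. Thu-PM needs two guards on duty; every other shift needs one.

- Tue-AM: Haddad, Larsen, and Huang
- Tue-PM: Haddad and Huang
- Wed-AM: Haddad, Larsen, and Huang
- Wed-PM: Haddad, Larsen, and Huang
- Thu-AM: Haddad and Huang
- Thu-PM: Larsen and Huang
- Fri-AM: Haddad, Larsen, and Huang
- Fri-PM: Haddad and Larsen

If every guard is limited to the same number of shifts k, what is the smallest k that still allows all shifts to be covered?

With 3 guards and 9 worker-slots to fill, someone must work at least ⌈9/3⌉ = 3 shifts, so k ≥ 3.
k = 3 works: Tue-AM→Larsen, Tue-PM→Haddad, Wed-AM→Larsen, Wed-PM→Huang, Thu-AM→Haddad, Thu-PM→Larsen+Huang, Fri-AM→Huang, Fri-PM→Haddad.
Loads: Haddad 3, Larsen 3, Huang 3 — all ≤ 3.

3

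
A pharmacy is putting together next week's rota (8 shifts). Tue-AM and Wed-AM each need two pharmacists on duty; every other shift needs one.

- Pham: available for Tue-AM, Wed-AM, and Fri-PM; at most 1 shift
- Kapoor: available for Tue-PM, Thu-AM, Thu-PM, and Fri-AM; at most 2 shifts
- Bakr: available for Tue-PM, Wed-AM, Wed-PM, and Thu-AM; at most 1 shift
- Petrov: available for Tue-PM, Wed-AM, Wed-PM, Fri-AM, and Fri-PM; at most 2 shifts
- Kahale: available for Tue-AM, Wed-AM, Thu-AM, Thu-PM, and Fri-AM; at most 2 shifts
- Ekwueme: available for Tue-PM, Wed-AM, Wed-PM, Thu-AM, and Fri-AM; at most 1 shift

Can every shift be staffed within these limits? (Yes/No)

Total capacity is 1+2+1+2+2+1 = 9 but 10 worker-slots are needed — infeasible.

No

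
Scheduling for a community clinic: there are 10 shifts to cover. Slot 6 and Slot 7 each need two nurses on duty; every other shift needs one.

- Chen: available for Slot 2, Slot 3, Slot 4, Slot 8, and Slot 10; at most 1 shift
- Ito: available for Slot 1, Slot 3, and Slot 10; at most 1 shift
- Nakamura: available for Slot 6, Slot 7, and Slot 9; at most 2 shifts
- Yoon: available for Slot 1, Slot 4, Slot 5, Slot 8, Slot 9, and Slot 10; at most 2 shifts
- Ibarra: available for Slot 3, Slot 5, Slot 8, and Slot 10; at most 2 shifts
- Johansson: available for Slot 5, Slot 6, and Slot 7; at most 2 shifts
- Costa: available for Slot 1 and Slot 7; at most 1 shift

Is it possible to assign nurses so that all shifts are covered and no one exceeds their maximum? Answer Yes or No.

No

Total capacity is 1+1+2+2+2+2+1 = 11 but 12 worker-slots are needed — infeasible.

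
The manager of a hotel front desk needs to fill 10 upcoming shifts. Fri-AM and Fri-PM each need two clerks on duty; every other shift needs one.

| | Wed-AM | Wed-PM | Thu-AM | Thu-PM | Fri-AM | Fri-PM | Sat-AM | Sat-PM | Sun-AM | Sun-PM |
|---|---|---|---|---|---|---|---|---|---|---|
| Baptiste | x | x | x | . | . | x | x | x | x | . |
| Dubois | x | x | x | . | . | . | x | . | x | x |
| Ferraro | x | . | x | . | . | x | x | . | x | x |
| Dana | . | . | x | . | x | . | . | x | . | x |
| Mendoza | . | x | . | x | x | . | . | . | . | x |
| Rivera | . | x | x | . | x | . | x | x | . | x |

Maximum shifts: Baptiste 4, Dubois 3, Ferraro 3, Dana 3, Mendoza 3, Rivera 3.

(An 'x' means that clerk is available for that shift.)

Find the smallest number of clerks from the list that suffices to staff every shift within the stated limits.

12 slots to fill and no one can take more than 4, so at least ⌈12/4⌉ = 3 clerks are needed.
Any 3 clerks together have capacity at most 4+3+3 = 10 < 12 slots, so 3 can never suffice.
Baptiste, Ferraro, Dana, and Mendoza alone can cover everything: Wed-AM→Baptiste, Wed-PM→Baptiste, Thu-AM→Ferraro, Thu-PM→Mendoza, Fri-AM→Dana+Mendoza, Fri-PM→Baptiste+Ferraro, Sat-AM→Baptiste, Sat-PM→Dana, Sun-AM→Ferraro, Sun-PM→Dana.

4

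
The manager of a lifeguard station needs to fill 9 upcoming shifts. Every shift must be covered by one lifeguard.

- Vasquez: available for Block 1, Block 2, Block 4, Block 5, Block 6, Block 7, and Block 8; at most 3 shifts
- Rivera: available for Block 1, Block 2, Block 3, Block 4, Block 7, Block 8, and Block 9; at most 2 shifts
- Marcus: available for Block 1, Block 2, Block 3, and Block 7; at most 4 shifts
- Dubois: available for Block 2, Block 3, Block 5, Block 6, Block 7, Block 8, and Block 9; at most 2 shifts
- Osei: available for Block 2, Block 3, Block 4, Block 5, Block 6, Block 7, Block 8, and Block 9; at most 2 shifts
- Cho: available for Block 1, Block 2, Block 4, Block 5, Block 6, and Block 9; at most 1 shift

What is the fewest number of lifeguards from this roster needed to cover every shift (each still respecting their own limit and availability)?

3

9 slots to fill and no one can take more than 4, so at least ⌈9/4⌉ = 3 lifeguards are needed.
Vasquez, Rivera, and Marcus alone can cover everything: Block 1→Marcus, Block 2→Marcus, Block 3→Marcus, Block 4→Vasquez, Block 5→Vasquez, Block 6→Vasquez, Block 7→Marcus, Block 8→Rivera, Block 9→Rivera.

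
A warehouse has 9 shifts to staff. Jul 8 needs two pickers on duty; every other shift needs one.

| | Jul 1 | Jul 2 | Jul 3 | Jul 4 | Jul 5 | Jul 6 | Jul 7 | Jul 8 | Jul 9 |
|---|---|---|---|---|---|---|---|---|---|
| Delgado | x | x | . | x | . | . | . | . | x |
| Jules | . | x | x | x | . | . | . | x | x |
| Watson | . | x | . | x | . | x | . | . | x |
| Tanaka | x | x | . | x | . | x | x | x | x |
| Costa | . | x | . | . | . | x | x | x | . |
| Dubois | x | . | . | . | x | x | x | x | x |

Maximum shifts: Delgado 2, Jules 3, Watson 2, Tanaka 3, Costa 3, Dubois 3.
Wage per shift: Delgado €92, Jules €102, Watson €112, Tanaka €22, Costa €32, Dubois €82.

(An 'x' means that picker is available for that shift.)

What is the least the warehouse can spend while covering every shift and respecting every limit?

Jul 3 can only be covered by Jules, so that assignment is forced.
Jul 5 can only be covered by Dubois, so that assignment is forced.
Picking the cheapest available picker for each shift independently would cost €370, but that ignores the shift limits.
An optimal schedule: Jul 1→Tanaka, Jul 2→Costa, Jul 3→Jules, Jul 4→Tanaka, Jul 5→Dubois, Jul 6→Costa, Jul 7→Tanaka, Jul 8→Costa+Dubois, Jul 9→Dubois.
Total: 22 + 32 + 102 + 22 + 82 + 32 + 22 + 32 + 82 + 82 = €510.

€510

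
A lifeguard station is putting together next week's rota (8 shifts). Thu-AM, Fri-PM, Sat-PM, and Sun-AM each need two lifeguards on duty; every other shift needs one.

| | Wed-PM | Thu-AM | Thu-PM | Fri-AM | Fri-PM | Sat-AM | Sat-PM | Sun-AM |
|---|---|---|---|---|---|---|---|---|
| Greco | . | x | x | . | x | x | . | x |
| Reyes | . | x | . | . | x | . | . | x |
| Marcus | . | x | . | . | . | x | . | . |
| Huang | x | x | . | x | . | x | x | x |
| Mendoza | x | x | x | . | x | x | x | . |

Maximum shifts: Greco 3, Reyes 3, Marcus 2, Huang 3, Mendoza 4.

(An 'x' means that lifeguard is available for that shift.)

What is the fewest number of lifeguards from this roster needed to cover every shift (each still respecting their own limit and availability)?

4

12 slots to fill and no one can take more than 4, so at least ⌈12/4⌉ = 3 lifeguards are needed.
Any 3 lifeguards together have capacity at most 4+3+3 = 10 < 12 slots, so 3 can never suffice.
Greco, Reyes, Huang, and Mendoza alone can cover everything: Wed-PM→Huang, Thu-AM→Reyes+Mendoza, Thu-PM→Greco, Fri-AM→Huang, Fri-PM→Greco+Reyes, Sat-AM→Mendoza, Sat-PM→Huang+Mendoza, Sun-AM→Greco+Reyes.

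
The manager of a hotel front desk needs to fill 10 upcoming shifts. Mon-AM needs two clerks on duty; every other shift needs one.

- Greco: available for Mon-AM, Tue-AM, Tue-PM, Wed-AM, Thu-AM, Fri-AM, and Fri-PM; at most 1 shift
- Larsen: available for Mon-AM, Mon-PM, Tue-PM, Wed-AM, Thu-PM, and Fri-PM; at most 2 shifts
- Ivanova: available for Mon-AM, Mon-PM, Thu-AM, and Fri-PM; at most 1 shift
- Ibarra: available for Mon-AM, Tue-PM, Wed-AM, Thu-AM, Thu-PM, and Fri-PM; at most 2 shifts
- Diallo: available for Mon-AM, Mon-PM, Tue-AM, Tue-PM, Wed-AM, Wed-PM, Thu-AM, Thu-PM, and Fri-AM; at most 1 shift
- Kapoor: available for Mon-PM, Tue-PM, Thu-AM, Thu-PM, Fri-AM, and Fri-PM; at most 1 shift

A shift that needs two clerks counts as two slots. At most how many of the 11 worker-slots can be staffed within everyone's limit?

8

Total capacity across all clerks is 1+2+1+2+1+1 = 8, and 11 slots are needed, so at most 8 can be filled.
An assignment achieving 8: Mon-AM→Ivanova+Ibarra, Mon-PM→Larsen, Tue-AM→Greco, Wed-AM→Larsen, Wed-PM→Diallo, Thu-PM→Ibarra, Fri-AM→Kapoor.
Loads: Greco 1/1, Larsen 2/2, Ivanova 1/1, Ibarra 2/2, Diallo 1/1, Kapoor 1/1.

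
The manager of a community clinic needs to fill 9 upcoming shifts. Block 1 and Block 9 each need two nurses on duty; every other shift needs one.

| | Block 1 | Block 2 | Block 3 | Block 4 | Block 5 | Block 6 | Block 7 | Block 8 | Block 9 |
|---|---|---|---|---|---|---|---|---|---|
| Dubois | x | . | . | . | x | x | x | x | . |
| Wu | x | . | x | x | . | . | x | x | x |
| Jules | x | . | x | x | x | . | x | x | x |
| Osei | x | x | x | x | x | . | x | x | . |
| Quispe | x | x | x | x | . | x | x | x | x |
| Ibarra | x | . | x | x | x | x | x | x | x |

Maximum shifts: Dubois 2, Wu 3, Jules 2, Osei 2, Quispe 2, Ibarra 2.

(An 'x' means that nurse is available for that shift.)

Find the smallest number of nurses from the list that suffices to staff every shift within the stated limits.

11 slots to fill and no one can take more than 3, so at least ⌈11/3⌉ = 4 nurses are needed.
Any 4 nurses together have capacity at most 3+2+2+2 = 9 < 11 slots, so 4 can never suffice.
Dubois, Wu, Jules, Osei, and Quispe alone can cover everything: Block 1→Osei+Quispe, Block 2→Osei, Block 3→Wu, Block 4→Wu, Block 5→Dubois, Block 6→Dubois, Block 7→Jules, Block 8→Quispe, Block 9→Wu+Jules.

5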